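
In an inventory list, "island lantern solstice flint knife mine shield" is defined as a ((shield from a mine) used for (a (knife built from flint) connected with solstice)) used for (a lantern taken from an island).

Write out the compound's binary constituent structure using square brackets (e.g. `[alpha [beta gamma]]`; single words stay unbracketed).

The outermost head in the paraphrase is "shield" (specifically "solstice flint knife mine shield"), modified by "island lantern".
Inside "island lantern": head "lantern", modifier "island".
Inside "solstice flint knife mine shield": head "shield" (specifically "mine shield"), modifier "solstice flint knife".
Inside "solstice flint knife": head "knife" (specifically "flint knife"), modifier "solstice".
Inside "flint knife": head "knife", modifier "flint".
Inside "mine shield": head "shield", modifier "mine".
Assembled: [[island lantern] [[solstice [flint knife]] [mine shield]]].

[[island lantern] [[solstice [flint knife]] [mine shield]]]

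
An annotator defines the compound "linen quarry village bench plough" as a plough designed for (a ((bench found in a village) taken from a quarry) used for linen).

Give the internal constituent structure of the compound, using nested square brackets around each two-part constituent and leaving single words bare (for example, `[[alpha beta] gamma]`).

Overall it is a kind of plough; the modifier is "linen quarry village bench".
"linen quarry village bench" → head "bench" (specifically "quarry village bench"), modifier "linen".
"quarry village bench" → head "bench" (specifically "village bench"), modifier "quarry".
"village bench" → head "bench", modifier "village".
Putting it together: [[linen [quarry [village bench]]] plough].

[[linen [quarry [village bench]]] plough]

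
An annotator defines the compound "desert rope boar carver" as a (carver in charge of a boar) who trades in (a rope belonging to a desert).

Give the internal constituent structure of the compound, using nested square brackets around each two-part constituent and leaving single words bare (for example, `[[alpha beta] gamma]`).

Overall it is a kind of carver (specifically "boar carver"); the modifier is "desert rope".
"desert rope" → head "rope", modifier "desert".
"boar carver" → head "carver", modifier "boar".
Putting it together: [[desert rope] [boar carver]].

[[desert rope] [boar carver]]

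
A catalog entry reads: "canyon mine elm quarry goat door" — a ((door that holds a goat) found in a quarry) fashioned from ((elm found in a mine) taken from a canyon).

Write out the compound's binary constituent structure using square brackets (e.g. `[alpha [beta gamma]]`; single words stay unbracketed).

[[canyon [mine elm]] [quarry [goat door]]]

Overall it is a kind of door (specifically "quarry goat door"); the modifier is "canyon mine elm".
Within "canyon mine elm", the head is "elm" (specifically "mine elm") and the modifier is "canyon".
Within "mine elm", the head is "elm" and the modifier is "mine".
Within "quarry goat door", the head is "door" (specifically "goat door") and the modifier is "quarry".
Within "goat door", the head is "door" and the modifier is "goat".
Putting it together: [[canyon [mine elm]] [quarry [goat door]]].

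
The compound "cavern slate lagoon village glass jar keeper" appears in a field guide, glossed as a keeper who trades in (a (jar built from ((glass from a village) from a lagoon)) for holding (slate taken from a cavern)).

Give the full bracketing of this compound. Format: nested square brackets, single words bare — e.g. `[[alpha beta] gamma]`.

[[[cavern slate] [[lagoon [village glass]] jar]] keeper]

At the top level: head "keeper"; modifier "cavern slate lagoon village glass jar".
Inside "cavern slate lagoon village glass jar": head "jar" (specifically "lagoon village glass jar"), modifier "cavern slate".
Inside "cavern slate": head "slate", modifier "cavern".
Inside "lagoon village glass jar": head "jar", modifier "lagoon village glass".
Inside "lagoon village glass": head "glass" (specifically "village glass"), modifier "lagoon".
Inside "village glass": head "glass", modifier "village".
Assembled: [[[cavern slate] [[lagoon [village glass]] jar]] keeper].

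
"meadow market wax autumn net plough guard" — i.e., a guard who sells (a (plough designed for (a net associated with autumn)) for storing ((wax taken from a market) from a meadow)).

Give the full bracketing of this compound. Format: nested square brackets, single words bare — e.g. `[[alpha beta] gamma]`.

[[[meadow [market wax]] [[autumn net] plough]] guard]

Overall it is a kind of guard; the modifier is "meadow market wax autumn net plough".
Within "meadow market wax autumn net plough", the head is "plough" (specifically "autumn net plough") and the modifier is "meadow market wax".
Within "meadow market wax", the head is "wax" (specifically "market wax") and the modifier is "meadow".
Within "market wax", the head is "wax" and the modifier is "market".
Within "autumn net plough", the head is "plough" and the modifier is "autumn net".
Within "autumn net", the head is "net" and the modifier is "autumn".
Putting it together: [[[meadow [market wax]] [[autumn net] plough]] guard].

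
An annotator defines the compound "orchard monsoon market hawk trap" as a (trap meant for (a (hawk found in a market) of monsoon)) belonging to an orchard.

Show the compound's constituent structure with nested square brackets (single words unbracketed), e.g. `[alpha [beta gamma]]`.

[orchard [[monsoon [market hawk]] trap]]

Overall it is a kind of trap (specifically "monsoon market hawk trap"); the modifier is "orchard".
"monsoon market hawk trap" → head "trap", modifier "monsoon market hawk".
"monsoon market hawk" → head "hawk" (specifically "market hawk"), modifier "monsoon".
"market hawk" → head "hawk", modifier "market".
Assembled: [orchard [[monsoon [market hawk]] trap]].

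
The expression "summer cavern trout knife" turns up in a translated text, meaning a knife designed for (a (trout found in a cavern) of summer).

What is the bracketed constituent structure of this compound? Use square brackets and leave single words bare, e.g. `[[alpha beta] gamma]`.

[[summer [cavern trout]] knife]

At the top level: head "knife"; modifier "summer cavern trout".
"summer cavern trout" → head "trout" (specifically "cavern trout"), modifier "summer".
"cavern trout" → head "trout", modifier "cavern".
So the structure is [[summer [cavern trout]] knife].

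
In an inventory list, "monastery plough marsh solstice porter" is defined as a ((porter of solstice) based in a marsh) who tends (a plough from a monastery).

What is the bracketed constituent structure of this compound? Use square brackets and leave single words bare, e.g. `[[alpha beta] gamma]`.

[[monastery plough] [marsh [solstice porter]]]

Overall it is a kind of porter (specifically "marsh solstice porter"); the modifier is "monastery plough".
Within "monastery plough", the head is "plough" and the modifier is "monastery".
Within "marsh solstice porter", the head is "porter" (specifically "solstice porter") and the modifier is "marsh".
Within "solstice porter", the head is "porter" and the modifier is "solstice".
So the structure is [[monastery plough] [marsh [solstice porter]]].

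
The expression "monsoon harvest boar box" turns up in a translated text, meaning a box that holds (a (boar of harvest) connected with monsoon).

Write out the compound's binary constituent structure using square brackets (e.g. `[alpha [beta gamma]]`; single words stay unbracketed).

At the top level: head "box"; modifier "monsoon harvest boar".
Inside "monsoon harvest boar": head "boar" (specifically "harvest boar"), modifier "monsoon".
Inside "harvest boar": head "boar", modifier "harvest".
Putting it together: [[monsoon [harvest boar]] box].

[[monsoon [harvest boar]] box]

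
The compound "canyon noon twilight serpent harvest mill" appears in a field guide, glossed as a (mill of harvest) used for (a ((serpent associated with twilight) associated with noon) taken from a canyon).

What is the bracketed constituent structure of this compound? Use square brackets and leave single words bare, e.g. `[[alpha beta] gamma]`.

[[canyon [noon [twilight serpent]]] [harvest mill]]

At the top level: head "mill" (specifically "harvest mill"); modifier "canyon noon twilight serpent".
"canyon noon twilight serpent" → head "serpent" (specifically "noon twilight serpent"), modifier "canyon".
"noon twilight serpent" → head "serpent" (specifically "twilight serpent"), modifier "noon".
"twilight serpent" → head "serpent", modifier "twilight".
"harvest mill" → head "mill", modifier "harvest".
Putting it together: [[canyon [noon [twilight serpent]]] [harvest mill]].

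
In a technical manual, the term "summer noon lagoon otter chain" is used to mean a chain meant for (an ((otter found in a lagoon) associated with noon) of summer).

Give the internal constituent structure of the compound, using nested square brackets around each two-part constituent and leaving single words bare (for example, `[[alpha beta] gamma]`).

[[summer [noon [lagoon otter]]] chain]

Overall it is a kind of chain; the modifier is "summer noon lagoon otter".
Within "summer noon lagoon otter", the head is "otter" (specifically "noon lagoon otter") and the modifier is "summer".
Within "noon lagoon otter", the head is "otter" (specifically "lagoon otter") and the modifier is "noon".
Within "lagoon otter", the head is "otter" and the modifier is "lagoon".
So the structure is [[summer [noon [lagoon otter]]] chain].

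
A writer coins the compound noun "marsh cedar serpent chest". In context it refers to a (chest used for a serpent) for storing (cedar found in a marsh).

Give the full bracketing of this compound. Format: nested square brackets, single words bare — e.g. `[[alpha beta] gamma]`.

Overall it is a kind of chest (specifically "serpent chest"); the modifier is "marsh cedar".
Inside "marsh cedar": head "cedar", modifier "marsh".
Inside "serpent chest": head "chest", modifier "serpent".
Assembled: [[marsh cedar] [serpent chest]].

[[marsh cedar] [serpent chest]]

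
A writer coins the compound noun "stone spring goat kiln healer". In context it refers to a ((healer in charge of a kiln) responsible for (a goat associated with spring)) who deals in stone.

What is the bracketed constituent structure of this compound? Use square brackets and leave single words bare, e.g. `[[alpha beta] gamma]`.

Overall it is a kind of healer (specifically "spring goat kiln healer"); the modifier is "stone".
Within "spring goat kiln healer", the head is "healer" (specifically "kiln healer") and the modifier is "spring goat".
Within "spring goat", the head is "goat" and the modifier is "spring".
Within "kiln healer", the head is "healer" and the modifier is "kiln".
Assembled: [stone [[spring goat] [kiln healer]]].

[stone [[spring goat] [kiln healer]]]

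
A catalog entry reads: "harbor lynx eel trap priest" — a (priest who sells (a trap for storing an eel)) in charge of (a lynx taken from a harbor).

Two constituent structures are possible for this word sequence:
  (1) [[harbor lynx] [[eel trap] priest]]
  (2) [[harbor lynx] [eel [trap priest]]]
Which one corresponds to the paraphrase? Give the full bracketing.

[[harbor lynx] [[eel trap] priest]]

The paraphrase's head is the "priest" part ("eel trap priest"); its modifier is "harbor lynx".
That top-level split, carried through the inner groups, gives [[harbor lynx] [[eel trap] priest]].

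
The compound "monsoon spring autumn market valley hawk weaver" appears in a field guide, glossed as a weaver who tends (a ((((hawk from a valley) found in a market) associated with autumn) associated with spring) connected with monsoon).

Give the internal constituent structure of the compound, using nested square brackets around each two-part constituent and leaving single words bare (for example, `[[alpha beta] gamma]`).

[[monsoon [spring [autumn [market [valley hawk]]]]] weaver]

Whole compound: head "weaver", modifier "monsoon spring autumn market valley hawk".
Within "monsoon spring autumn market valley hawk", the head is "hawk" (specifically "spring autumn market valley hawk") and the modifier is "monsoon".
Within "spring autumn market valley hawk", the head is "hawk" (specifically "autumn market valley hawk") and the modifier is "spring".
Within "autumn market valley hawk", the head is "hawk" (specifically "market valley hawk") and the modifier is "autumn".
Within "market valley hawk", the head is "hawk" (specifically "valley hawk") and the modifier is "market".
Within "valley hawk", the head is "hawk" and the modifier is "valley".
Assembled: [[monsoon [spring [autumn [market [valley hawk]]]]] weaver].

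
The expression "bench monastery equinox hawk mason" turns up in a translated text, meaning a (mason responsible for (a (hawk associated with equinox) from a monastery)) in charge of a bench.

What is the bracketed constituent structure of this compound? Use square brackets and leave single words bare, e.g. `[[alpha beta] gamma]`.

Whole compound: head "mason" (specifically "monastery equinox hawk mason"), modifier "bench".
"monastery equinox hawk mason" → head "mason", modifier "monastery equinox hawk".
"monastery equinox hawk" → head "hawk" (specifically "equinox hawk"), modifier "monastery".
"equinox hawk" → head "hawk", modifier "equinox".
So the structure is [bench [[monastery [equinox hawk]] mason]].

[bench [[monastery [equinox hawk]] mason]]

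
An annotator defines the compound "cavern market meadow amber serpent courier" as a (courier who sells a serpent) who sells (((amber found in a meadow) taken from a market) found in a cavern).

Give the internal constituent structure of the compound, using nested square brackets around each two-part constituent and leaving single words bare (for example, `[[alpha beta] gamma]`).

[[cavern [market [meadow amber]]] [serpent courier]]

Whole compound: head "courier" (specifically "serpent courier"), modifier "cavern market meadow amber".
Inside "cavern market meadow amber": head "amber" (specifically "market meadow amber"), modifier "cavern".
Inside "market meadow amber": head "amber" (specifically "meadow amber"), modifier "market".
Inside "meadow amber": head "amber", modifier "meadow".
Inside "serpent courier": head "courier", modifier "serpent".
Putting it together: [[cavern [market [meadow amber]]] [serpent courier]].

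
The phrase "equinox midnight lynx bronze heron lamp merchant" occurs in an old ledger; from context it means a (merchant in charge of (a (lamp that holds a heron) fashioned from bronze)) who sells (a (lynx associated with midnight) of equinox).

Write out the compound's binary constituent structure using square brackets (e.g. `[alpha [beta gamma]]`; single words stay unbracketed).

[[equinox [midnight lynx]] [[bronze [heron lamp]] merchant]]

At the top level: head "merchant" (specifically "bronze heron lamp merchant"); modifier "equinox midnight lynx".
Within "equinox midnight lynx", the head is "lynx" (specifically "midnight lynx") and the modifier is "equinox".
Within "midnight lynx", the head is "lynx" and the modifier is "midnight".
Within "bronze heron lamp merchant", the head is "merchant" and the modifier is "bronze heron lamp".
Within "bronze heron lamp", the head is "lamp" (specifically "heron lamp") and the modifier is "bronze".
Within "heron lamp", the head is "lamp" and the modifier is "heron".
Assembled: [[equinox [midnight lynx]] [[bronze [heron lamp]] merchant]].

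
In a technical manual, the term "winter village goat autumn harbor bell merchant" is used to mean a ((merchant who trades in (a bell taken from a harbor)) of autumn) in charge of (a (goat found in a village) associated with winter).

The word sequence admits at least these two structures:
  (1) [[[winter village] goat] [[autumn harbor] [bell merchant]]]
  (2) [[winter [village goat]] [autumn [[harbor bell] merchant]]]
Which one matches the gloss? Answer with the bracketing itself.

[[winter [village goat]] [autumn [[harbor bell] merchant]]]

The paraphrase's head is the "merchant" part ("autumn harbor bell merchant"); its modifier is "winter village goat".
That top-level split, carried through the inner groups, gives [[winter [village goat]] [autumn [[harbor bell] merchant]]].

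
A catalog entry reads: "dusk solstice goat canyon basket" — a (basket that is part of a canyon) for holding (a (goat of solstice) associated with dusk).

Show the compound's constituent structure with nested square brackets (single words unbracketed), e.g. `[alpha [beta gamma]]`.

Overall it is a kind of basket (specifically "canyon basket"); the modifier is "dusk solstice goat".
Inside "dusk solstice goat": head "goat" (specifically "solstice goat"), modifier "dusk".
Inside "solstice goat": head "goat", modifier "solstice".
Inside "canyon basket": head "basket", modifier "canyon".
Assembled: [[dusk [solstice goat]] [canyon basket]].

[[dusk [solstice goat]] [canyon basket]]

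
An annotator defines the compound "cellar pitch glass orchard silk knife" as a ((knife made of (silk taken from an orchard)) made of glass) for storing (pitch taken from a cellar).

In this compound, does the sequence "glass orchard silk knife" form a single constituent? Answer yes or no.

The paraphrase groups the words so that "glass orchard silk knife" is one unit: it corresponds to a single parenthesized sub-phrase.
The full structure is [[cellar pitch] [glass [[orchard silk] knife]]], in which [glass orchard silk knife] is a constituent.

yes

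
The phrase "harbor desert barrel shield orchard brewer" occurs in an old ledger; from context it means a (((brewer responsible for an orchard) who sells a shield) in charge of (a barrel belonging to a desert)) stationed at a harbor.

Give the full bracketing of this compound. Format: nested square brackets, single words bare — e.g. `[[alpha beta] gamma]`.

[harbor [[desert barrel] [shield [orchard brewer]]]]

At the top level: head "brewer" (specifically "desert barrel shield orchard brewer"); modifier "harbor".
Inside "desert barrel shield orchard brewer": head "brewer" (specifically "shield orchard brewer"), modifier "desert barrel".
Inside "desert barrel": head "barrel", modifier "desert".
Inside "shield orchard brewer": head "brewer" (specifically "orchard brewer"), modifier "shield".
Inside "orchard brewer": head "brewer", modifier "orchard".
So the structure is [harbor [[desert barrel] [shield [orchard brewer]]]].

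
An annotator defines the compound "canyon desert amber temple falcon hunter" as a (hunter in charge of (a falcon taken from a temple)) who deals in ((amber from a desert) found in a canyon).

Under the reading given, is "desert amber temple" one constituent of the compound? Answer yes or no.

The top-level split is [canyon desert amber] [temple falcon hunter]; the full structure is [[canyon [desert amber]] [[temple falcon] hunter]].
"desert amber temple" straddles a constituent boundary, so it is not a single unit.

no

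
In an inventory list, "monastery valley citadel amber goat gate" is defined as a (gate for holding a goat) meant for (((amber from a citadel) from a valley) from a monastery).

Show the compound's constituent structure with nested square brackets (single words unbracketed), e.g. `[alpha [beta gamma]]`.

The outermost head in the paraphrase is "gate" (specifically "goat gate"), modified by "monastery valley citadel amber".
Within "monastery valley citadel amber", the head is "amber" (specifically "valley citadel amber") and the modifier is "monastery".
Within "valley citadel amber", the head is "amber" (specifically "citadel amber") and the modifier is "valley".
Within "citadel amber", the head is "amber" and the modifier is "citadel".
Within "goat gate", the head is "gate" and the modifier is "goat".
Assembled: [[monastery [valley [citadel amber]]] [goat gate]].

[[monastery [valley [citadel amber]]] [goat gate]]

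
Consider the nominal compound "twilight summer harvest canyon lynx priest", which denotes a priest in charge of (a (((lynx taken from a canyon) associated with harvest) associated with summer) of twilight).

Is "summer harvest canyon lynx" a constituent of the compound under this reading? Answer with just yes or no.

The paraphrase groups the words so that "summer harvest canyon lynx" is one unit: it corresponds to a single parenthesized sub-phrase.
The full structure is [[twilight [summer [harvest [canyon lynx]]]] priest], in which [summer harvest canyon lynx] is a constituent.

yes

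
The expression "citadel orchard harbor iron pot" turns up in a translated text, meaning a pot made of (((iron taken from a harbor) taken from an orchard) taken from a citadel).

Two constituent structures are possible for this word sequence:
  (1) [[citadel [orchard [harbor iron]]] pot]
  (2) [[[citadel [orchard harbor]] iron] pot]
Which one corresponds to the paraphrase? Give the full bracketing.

The paraphrase's head is the "pot" part ("pot"); its modifier is "citadel orchard harbor iron".
That top-level split, carried through the inner groups, gives [[citadel [orchard [harbor iron]]] pot].

[[citadel [orchard [harbor iron]]] pot]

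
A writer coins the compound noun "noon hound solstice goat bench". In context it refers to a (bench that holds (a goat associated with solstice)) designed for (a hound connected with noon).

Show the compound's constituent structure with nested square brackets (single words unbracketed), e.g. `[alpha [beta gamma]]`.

[[noon hound] [[solstice goat] bench]]

Overall it is a kind of bench (specifically "solstice goat bench"); the modifier is "noon hound".
Inside "noon hound": head "hound", modifier "noon".
Inside "solstice goat bench": head "bench", modifier "solstice goat".
Inside "solstice goat": head "goat", modifier "solstice".
Assembled: [[noon hound] [[solstice goat] bench]].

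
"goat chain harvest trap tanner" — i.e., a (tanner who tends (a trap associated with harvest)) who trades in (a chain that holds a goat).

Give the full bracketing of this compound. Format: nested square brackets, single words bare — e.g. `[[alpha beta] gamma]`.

Overall it is a kind of tanner (specifically "harvest trap tanner"); the modifier is "goat chain".
"goat chain" → head "chain", modifier "goat".
"harvest trap tanner" → head "tanner", modifier "harvest trap".
"harvest trap" → head "trap", modifier "harvest".
Putting it together: [[goat chain] [[harvest trap] tanner]].

[[goat chain] [[harvest trap] tanner]]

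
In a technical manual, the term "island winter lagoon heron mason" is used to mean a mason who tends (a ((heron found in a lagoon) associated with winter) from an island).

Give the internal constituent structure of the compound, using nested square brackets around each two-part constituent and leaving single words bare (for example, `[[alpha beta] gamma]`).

Overall it is a kind of mason; the modifier is "island winter lagoon heron".
Within "island winter lagoon heron", the head is "heron" (specifically "winter lagoon heron") and the modifier is "island".
Within "winter lagoon heron", the head is "heron" (specifically "lagoon heron") and the modifier is "winter".
Within "lagoon heron", the head is "heron" and the modifier is "lagoon".
Assembled: [[island [winter [lagoon heron]]] mason].

[[island [winter [lagoon heron]]] mason]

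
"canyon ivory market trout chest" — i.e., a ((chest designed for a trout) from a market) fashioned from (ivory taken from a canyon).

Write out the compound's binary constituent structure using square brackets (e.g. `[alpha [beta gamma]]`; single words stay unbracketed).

Whole compound: head "chest" (specifically "market trout chest"), modifier "canyon ivory".
Within "canyon ivory", the head is "ivory" and the modifier is "canyon".
Within "market trout chest", the head is "chest" (specifically "trout chest") and the modifier is "market".
Within "trout chest", the head is "chest" and the modifier is "trout".
Putting it together: [[canyon ivory] [market [trout chest]]].

[[canyon ivory] [market [trout chest]]]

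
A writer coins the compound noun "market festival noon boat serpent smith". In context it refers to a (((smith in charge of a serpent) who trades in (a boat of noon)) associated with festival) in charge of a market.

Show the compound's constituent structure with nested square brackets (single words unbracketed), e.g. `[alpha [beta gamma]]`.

[market [festival [[noon boat] [serpent smith]]]]

Overall it is a kind of smith (specifically "festival noon boat serpent smith"); the modifier is "market".
Inside "festival noon boat serpent smith": head "smith" (specifically "noon boat serpent smith"), modifier "festival".
Inside "noon boat serpent smith": head "smith" (specifically "serpent smith"), modifier "noon boat".
Inside "noon boat": head "boat", modifier "noon".
Inside "serpent smith": head "smith", modifier "serpent".
Putting it together: [market [festival [[noon boat] [serpent smith]]]].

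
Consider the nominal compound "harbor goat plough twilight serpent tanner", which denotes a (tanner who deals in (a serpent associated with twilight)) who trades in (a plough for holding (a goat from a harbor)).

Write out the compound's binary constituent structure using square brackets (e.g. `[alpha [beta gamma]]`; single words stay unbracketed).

[[[harbor goat] plough] [[twilight serpent] tanner]]

Overall it is a kind of tanner (specifically "twilight serpent tanner"); the modifier is "harbor goat plough".
"harbor goat plough" → head "plough", modifier "harbor goat".
"harbor goat" → head "goat", modifier "harbor".
"twilight serpent tanner" → head "tanner", modifier "twilight serpent".
"twilight serpent" → head "serpent", modifier "twilight".
So the structure is [[[harbor goat] plough] [[twilight serpent] tanner]].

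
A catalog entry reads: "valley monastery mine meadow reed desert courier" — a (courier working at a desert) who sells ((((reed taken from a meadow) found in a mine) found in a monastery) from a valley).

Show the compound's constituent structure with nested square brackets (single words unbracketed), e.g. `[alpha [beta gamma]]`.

At the top level: head "courier" (specifically "desert courier"); modifier "valley monastery mine meadow reed".
Within "valley monastery mine meadow reed", the head is "reed" (specifically "monastery mine meadow reed") and the modifier is "valley".
Within "monastery mine meadow reed", the head is "reed" (specifically "mine meadow reed") and the modifier is "monastery".
Within "mine meadow reed", the head is "reed" (specifically "meadow reed") and the modifier is "mine".
Within "meadow reed", the head is "reed" and the modifier is "meadow".
Within "desert courier", the head is "courier" and the modifier is "desert".
Assembled: [[valley [monastery [mine [meadow reed]]]] [desert courier]].

[[valley [monastery [mine [meadow reed]]]] [desert courier]]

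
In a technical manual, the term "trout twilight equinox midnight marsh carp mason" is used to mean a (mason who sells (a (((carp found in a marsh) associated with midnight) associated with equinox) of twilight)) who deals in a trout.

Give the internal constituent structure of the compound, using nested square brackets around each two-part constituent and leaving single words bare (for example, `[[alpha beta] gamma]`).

The outermost head in the paraphrase is "mason" (specifically "twilight equinox midnight marsh carp mason"), modified by "trout".
Inside "twilight equinox midnight marsh carp mason": head "mason", modifier "twilight equinox midnight marsh carp".
Inside "twilight equinox midnight marsh carp": head "carp" (specifically "equinox midnight marsh carp"), modifier "twilight".
Inside "equinox midnight marsh carp": head "carp" (specifically "midnight marsh carp"), modifier "equinox".
Inside "midnight marsh carp": head "carp" (specifically "marsh carp"), modifier "midnight".
Inside "marsh carp": head "carp", modifier "marsh".
Assembled: [trout [[twilight [equinox [midnight [marsh carp]]]] mason]].

[trout [[twilight [equinox [midnight [marsh carp]]]] mason]]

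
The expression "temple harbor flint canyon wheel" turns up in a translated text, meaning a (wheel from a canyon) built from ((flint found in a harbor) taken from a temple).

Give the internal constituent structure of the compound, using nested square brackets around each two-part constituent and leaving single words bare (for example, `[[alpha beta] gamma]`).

Overall it is a kind of wheel (specifically "canyon wheel"); the modifier is "temple harbor flint".
Within "temple harbor flint", the head is "flint" (specifically "harbor flint") and the modifier is "temple".
Within "harbor flint", the head is "flint" and the modifier is "harbor".
Within "canyon wheel", the head is "wheel" and the modifier is "canyon".
Assembled: [[temple [harbor flint]] [canyon wheel]].

[[temple [harbor flint]] [canyon wheel]]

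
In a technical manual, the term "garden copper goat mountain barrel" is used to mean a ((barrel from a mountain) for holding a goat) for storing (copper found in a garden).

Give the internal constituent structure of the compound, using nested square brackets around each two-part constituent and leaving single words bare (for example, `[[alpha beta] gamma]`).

[[garden copper] [goat [mountain barrel]]]

The outermost head in the paraphrase is "barrel" (specifically "goat mountain barrel"), modified by "garden copper".
"garden copper" → head "copper", modifier "garden".
"goat mountain barrel" → head "barrel" (specifically "mountain barrel"), modifier "goat".
"mountain barrel" → head "barrel", modifier "mountain".
Assembled: [[garden copper] [goat [mountain barrel]]].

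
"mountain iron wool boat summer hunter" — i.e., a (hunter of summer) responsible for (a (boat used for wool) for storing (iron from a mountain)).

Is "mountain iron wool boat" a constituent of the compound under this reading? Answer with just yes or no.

yes

The paraphrase groups the words so that "mountain iron wool boat" is one unit: it corresponds to a single parenthesized sub-phrase.
The full structure is [[[mountain iron] [wool boat]] [summer hunter]], in which [mountain iron wool boat] is a constituent.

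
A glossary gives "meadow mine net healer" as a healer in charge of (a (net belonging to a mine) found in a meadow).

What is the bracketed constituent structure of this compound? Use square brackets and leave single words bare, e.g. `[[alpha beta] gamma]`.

[[meadow [mine net]] healer]

At the top level: head "healer"; modifier "meadow mine net".
"meadow mine net" → head "net" (specifically "mine net"), modifier "meadow".
"mine net" → head "net", modifier "mine".
So the structure is [[meadow [mine net]] healer].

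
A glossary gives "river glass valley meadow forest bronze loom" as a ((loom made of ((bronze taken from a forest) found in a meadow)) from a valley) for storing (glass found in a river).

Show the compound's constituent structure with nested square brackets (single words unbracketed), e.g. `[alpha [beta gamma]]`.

At the top level: head "loom" (specifically "valley meadow forest bronze loom"); modifier "river glass".
Inside "river glass": head "glass", modifier "river".
Inside "valley meadow forest bronze loom": head "loom" (specifically "meadow forest bronze loom"), modifier "valley".
Inside "meadow forest bronze loom": head "loom", modifier "meadow forest bronze".
Inside "meadow forest bronze": head "bronze" (specifically "forest bronze"), modifier "meadow".
Inside "forest bronze": head "bronze", modifier "forest".
Assembled: [[river glass] [valley [[meadow [forest bronze]] loom]]].

[[river glass] [valley [[meadow [forest bronze]] loom]]]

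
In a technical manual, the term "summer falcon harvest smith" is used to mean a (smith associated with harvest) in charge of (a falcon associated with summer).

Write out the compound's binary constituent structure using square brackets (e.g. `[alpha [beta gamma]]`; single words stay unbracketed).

Whole compound: head "smith" (specifically "harvest smith"), modifier "summer falcon".
Within "summer falcon", the head is "falcon" and the modifier is "summer".
Within "harvest smith", the head is "smith" and the modifier is "harvest".
Assembled: [[summer falcon] [harvest smith]].

[[summer falcon] [harvest smith]]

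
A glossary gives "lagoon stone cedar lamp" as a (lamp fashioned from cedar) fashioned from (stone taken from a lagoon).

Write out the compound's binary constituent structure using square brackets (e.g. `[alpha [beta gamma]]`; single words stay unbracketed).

Whole compound: head "lamp" (specifically "cedar lamp"), modifier "lagoon stone".
"lagoon stone" → head "stone", modifier "lagoon".
"cedar lamp" → head "lamp", modifier "cedar".
Putting it together: [[lagoon stone] [cedar lamp]].

[[lagoon stone] [cedar lamp]]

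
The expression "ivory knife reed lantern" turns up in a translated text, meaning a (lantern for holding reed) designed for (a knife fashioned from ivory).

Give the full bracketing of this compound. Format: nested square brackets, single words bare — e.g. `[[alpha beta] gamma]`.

[[ivory knife] [reed lantern]]

At the top level: head "lantern" (specifically "reed lantern"); modifier "ivory knife".
"ivory knife" → head "knife", modifier "ivory".
"reed lantern" → head "lantern", modifier "reed".
So the structure is [[ivory knife] [reed lantern]].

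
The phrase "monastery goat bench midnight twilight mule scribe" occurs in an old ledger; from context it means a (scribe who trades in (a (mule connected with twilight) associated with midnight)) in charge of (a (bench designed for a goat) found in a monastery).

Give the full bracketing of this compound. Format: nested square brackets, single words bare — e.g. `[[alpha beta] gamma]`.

At the top level: head "scribe" (specifically "midnight twilight mule scribe"); modifier "monastery goat bench".
Within "monastery goat bench", the head is "bench" (specifically "goat bench") and the modifier is "monastery".
Within "goat bench", the head is "bench" and the modifier is "goat".
Within "midnight twilight mule scribe", the head is "scribe" and the modifier is "midnight twilight mule".
Within "midnight twilight mule", the head is "mule" (specifically "twilight mule") and the modifier is "midnight".
Within "twilight mule", the head is "mule" and the modifier is "twilight".
Putting it together: [[monastery [goat bench]] [[midnight [twilight mule]] scribe]].

[[monastery [goat bench]] [[midnight [twilight mule]] scribe]]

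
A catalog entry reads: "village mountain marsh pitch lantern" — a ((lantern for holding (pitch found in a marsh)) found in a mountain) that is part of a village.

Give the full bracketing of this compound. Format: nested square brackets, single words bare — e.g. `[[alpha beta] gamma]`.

[village [mountain [[marsh pitch] lantern]]]

The outermost head in the paraphrase is "lantern" (specifically "mountain marsh pitch lantern"), modified by "village".
Inside "mountain marsh pitch lantern": head "lantern" (specifically "marsh pitch lantern"), modifier "mountain".
Inside "marsh pitch lantern": head "lantern", modifier "marsh pitch".
Inside "marsh pitch": head "pitch", modifier "marsh".
Assembled: [village [mountain [[marsh pitch] lantern]]].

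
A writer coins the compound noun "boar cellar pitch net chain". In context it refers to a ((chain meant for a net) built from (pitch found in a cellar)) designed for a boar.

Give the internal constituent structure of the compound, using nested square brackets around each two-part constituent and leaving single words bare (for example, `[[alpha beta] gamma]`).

Overall it is a kind of chain (specifically "cellar pitch net chain"); the modifier is "boar".
Inside "cellar pitch net chain": head "chain" (specifically "net chain"), modifier "cellar pitch".
Inside "cellar pitch": head "pitch", modifier "cellar".
Inside "net chain": head "chain", modifier "net".
Putting it together: [boar [[cellar pitch] [net chain]]].

[boar [[cellar pitch] [net chain]]]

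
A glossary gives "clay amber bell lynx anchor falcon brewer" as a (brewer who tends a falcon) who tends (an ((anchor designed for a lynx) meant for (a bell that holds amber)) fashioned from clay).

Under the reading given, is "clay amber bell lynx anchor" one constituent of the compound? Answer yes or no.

yes

The paraphrase groups the words so that "clay amber bell lynx anchor" is one unit: it corresponds to a single parenthesized sub-phrase.
The full structure is [[clay [[amber bell] [lynx anchor]]] [falcon brewer]], in which [clay amber bell lynx anchor] is a constituent.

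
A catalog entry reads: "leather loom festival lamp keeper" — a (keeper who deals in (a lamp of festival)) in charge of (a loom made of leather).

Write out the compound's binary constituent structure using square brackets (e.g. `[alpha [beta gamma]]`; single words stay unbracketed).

[[leather loom] [[festival lamp] keeper]]

At the top level: head "keeper" (specifically "festival lamp keeper"); modifier "leather loom".
Within "leather loom", the head is "loom" and the modifier is "leather".
Within "festival lamp keeper", the head is "keeper" and the modifier is "festival lamp".
Within "festival lamp", the head is "lamp" and the modifier is "festival".
Putting it together: [[leather loom] [[festival lamp] keeper]].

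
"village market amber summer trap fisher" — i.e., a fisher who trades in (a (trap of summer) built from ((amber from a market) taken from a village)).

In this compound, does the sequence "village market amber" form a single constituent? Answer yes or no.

The paraphrase groups the words so that "village market amber" is one unit: it corresponds to a single parenthesized sub-phrase.
The full structure is [[[village [market amber]] [summer trap]] fisher], in which [village market amber] is a constituent.

yes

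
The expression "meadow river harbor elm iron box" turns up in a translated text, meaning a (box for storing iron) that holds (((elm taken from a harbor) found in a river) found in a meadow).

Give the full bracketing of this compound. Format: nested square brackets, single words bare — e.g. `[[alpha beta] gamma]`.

At the top level: head "box" (specifically "iron box"); modifier "meadow river harbor elm".
Inside "meadow river harbor elm": head "elm" (specifically "river harbor elm"), modifier "meadow".
Inside "river harbor elm": head "elm" (specifically "harbor elm"), modifier "river".
Inside "harbor elm": head "elm", modifier "harbor".
Inside "iron box": head "box", modifier "iron".
Assembled: [[meadow [river [harbor elm]]] [iron box]].

[[meadow [river [harbor elm]]] [iron box]]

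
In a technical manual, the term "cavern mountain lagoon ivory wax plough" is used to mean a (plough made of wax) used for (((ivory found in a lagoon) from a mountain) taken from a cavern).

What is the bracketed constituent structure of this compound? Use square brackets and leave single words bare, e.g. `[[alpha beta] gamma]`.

[[cavern [mountain [lagoon ivory]]] [wax plough]]

At the top level: head "plough" (specifically "wax plough"); modifier "cavern mountain lagoon ivory".
Inside "cavern mountain lagoon ivory": head "ivory" (specifically "mountain lagoon ivory"), modifier "cavern".
Inside "mountain lagoon ivory": head "ivory" (specifically "lagoon ivory"), modifier "mountain".
Inside "lagoon ivory": head "ivory", modifier "lagoon".
Inside "wax plough": head "plough", modifier "wax".
Assembled: [[cavern [mountain [lagoon ivory]]] [wax plough]].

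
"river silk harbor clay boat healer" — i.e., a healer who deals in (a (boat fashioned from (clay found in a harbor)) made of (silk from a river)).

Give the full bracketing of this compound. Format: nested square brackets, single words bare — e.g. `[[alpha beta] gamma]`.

Whole compound: head "healer", modifier "river silk harbor clay boat".
"river silk harbor clay boat" → head "boat" (specifically "harbor clay boat"), modifier "river silk".
"river silk" → head "silk", modifier "river".
"harbor clay boat" → head "boat", modifier "harbor clay".
"harbor clay" → head "clay", modifier "harbor".
Putting it together: [[[river silk] [[harbor clay] boat]] healer].

[[[river silk] [[harbor clay] boat]] healer]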